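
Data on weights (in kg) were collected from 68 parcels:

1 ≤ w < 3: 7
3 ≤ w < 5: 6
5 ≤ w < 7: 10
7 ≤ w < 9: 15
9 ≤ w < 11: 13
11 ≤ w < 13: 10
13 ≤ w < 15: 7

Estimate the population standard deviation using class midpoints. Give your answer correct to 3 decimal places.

3.525

Midpoints: 2, 4, 6, 8, 10, 12, 14
n = 68, Σfm = 566, mean = 8.3235
Σfm² = 5556
Σf(m − x̄)² = Σfm² − (Σfm)²/n = 5556 − 566²/68 = 844.8824
Population variance = 844.8824 / 68 = 12.4247
Standard deviation = √12.4247 = 3.5249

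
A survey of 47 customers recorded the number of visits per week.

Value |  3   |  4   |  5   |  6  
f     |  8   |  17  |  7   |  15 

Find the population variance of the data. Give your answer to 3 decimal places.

1.215

Values: 3, 4, 5, 6
n = 47, Σfx = 217, mean = 4.6170
Σfx² = 1059
Σf(x − x̄)² = Σfx² − (Σfx)²/n = 1059 − 217²/47 = 57.1064
Population variance = 57.1064 / 47 = 1.2150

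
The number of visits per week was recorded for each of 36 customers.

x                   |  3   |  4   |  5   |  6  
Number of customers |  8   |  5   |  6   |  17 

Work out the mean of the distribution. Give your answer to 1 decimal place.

4.9

Values: 3, 4, 5, 6
Σfx = 8×3 + 5×4 + 6×5 + 17×6 = 176
n = Σf = 36
Mean = 176 / 36 = 4.8889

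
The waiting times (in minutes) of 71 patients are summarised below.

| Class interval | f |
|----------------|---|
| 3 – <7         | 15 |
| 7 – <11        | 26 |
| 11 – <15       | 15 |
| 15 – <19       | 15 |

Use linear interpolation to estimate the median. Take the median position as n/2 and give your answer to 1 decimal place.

10.2

Cumulative frequencies: 15, 41, 56, 71
n = 71; position = n/2 = 35.5.
This falls in the class 7 – <11: L = 7, F = 15, f = 26, h = 4.
Median ≈ 7 + ((35.5 − 15) / 26) × 4 = 10.1538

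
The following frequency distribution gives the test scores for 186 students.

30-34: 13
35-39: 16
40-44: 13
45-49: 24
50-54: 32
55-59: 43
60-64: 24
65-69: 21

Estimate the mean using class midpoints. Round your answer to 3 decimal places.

Midpoints: 32, 37, 42, 47, 52, 57, 62, 67
Σfm = 13×32 + 16×37 + 13×42 + 24×47 + 32×52 + 43×57 + 24×62 + 21×67 = 9692
n = Σf = 186
Mean = 9692 / 186 = 52.1075

52.108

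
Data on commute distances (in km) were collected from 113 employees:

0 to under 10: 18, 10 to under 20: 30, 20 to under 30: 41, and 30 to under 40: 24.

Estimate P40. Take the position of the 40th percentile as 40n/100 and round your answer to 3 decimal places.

Cumulative frequencies: 18, 48, 89, 113
n = 113; position = 40n/100 = 45.2.
This falls in the class 10 to under 20: L = 10, F = 18, f = 30, h = 10.
40th percentile ≈ 10 + ((45.2 − 18) / 30) × 10 = 19.0667

19.067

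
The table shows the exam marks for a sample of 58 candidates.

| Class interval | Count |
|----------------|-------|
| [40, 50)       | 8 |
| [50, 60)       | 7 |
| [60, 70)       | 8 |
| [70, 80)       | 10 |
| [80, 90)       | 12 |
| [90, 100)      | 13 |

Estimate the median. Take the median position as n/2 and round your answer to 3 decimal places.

76.000

Cumulative frequencies: 8, 15, 23, 33, 45, 58
n = 58; position = n/2 = 29.
This falls in the class [70, 80): L = 70, F = 23, f = 10, h = 10.
Median ≈ 70 + ((29 − 23) / 10) × 10 = 76.0000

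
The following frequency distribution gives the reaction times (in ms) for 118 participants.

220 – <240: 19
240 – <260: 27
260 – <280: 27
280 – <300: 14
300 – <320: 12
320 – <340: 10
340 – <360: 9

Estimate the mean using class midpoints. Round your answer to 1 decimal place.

276.6

Midpoints: 230, 250, 270, 290, 310, 330, 350
Σfm = 19×230 + 27×250 + 27×270 + 14×290 + 12×310 + 10×330 + 9×350 = 32640
n = Σf = 118
Mean = 32640 / 118 = 276.6102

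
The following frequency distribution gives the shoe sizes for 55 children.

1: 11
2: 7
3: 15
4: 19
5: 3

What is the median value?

3

Cumulative frequencies: 11, 18, 33, 52, 55
n = 55, so the median is the value in position (n+1)/2 = 28.
Position 28 falls at value 3.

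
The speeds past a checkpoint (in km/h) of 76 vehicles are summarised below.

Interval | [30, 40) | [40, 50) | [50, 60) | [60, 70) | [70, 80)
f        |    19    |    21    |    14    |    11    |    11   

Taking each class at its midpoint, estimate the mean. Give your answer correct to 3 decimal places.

51.579

Midpoints: 35, 45, 55, 65, 75
Σfm = 19×35 + 21×45 + 14×55 + 11×65 + 11×75 = 3920
n = Σf = 76
Mean = 3920 / 76 = 51.5789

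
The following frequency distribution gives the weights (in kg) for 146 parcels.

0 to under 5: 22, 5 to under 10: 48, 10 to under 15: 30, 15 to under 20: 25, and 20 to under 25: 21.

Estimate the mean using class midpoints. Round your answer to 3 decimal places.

Midpoints: 2.5, 7.5, 12.5, 17.5, 22.5
Σfm = 22×2.5 + 48×7.5 + 30×12.5 + 25×17.5 + 21×22.5 = 1700
n = Σf = 146
Mean = 1700 / 146 = 11.6438

11.644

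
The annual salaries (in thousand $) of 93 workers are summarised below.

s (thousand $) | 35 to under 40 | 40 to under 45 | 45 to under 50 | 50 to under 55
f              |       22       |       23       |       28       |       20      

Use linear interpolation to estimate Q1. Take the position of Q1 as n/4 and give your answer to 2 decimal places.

40.27

Cumulative frequencies: 22, 45, 73, 93
n = 93; position = n/4 = 23.25.
This falls in the class 40 to under 45: L = 40, F = 22, f = 23, h = 5.
Lower quartile ≈ 40 + ((23.25 − 22) / 23) × 5 = 40.2717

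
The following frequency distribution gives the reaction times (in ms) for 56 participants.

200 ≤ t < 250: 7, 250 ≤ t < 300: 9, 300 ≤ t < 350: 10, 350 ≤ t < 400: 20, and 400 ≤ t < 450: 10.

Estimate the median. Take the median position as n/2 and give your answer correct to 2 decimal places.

Cumulative frequencies: 7, 16, 26, 46, 56
n = 56; position = n/2 = 28.
This falls in the class 350 ≤ t < 400: L = 350, F = 26, f = 20, h = 50.
Median ≈ 350 + ((28 − 26) / 20) × 50 = 355.0000

355.00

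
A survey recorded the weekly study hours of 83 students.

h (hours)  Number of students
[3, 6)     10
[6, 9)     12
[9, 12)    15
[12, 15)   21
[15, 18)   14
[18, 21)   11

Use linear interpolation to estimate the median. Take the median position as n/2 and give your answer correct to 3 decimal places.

12.643

Cumulative frequencies: 10, 22, 37, 58, 72, 83
n = 83; position = n/2 = 41.5.
This falls in the class [12, 15): L = 12, F = 37, f = 21, h = 3.
Median ≈ 12 + ((41.5 − 37) / 21) × 3 = 12.6429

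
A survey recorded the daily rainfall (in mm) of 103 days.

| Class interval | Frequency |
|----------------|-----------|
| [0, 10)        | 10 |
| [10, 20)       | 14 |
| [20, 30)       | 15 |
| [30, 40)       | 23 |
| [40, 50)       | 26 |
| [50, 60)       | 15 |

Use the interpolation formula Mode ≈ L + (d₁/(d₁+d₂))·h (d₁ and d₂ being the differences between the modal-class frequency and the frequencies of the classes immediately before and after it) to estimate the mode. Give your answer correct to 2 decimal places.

42.14

Modal class: [40, 50) (highest frequency 26).
d₁ = 26 − 23 = 3, d₂ = 26 − 15 = 11
Mode ≈ 40 + (3/(3+11)) × 10 = 40 + 2.1429 = 42.1429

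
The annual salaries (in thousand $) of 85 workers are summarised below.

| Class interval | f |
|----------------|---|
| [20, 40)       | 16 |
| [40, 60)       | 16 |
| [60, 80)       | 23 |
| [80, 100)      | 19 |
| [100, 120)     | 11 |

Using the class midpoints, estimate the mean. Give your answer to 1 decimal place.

Midpoints: 30, 50, 70, 90, 110
Σfm = 16×30 + 16×50 + 23×70 + 19×90 + 11×110 = 5810
n = Σf = 85
Mean = 5810 / 85 = 68.3529

68.4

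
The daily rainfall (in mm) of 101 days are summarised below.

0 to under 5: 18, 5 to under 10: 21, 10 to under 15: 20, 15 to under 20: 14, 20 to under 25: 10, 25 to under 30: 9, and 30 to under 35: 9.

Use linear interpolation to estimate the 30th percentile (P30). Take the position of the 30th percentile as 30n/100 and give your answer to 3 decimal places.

Cumulative frequencies: 18, 39, 59, 73, 83, 92, 101
n = 101; position = 30n/100 = 30.3.
This falls in the class 5 to under 10: L = 5, F = 18, f = 21, h = 5.
30th percentile ≈ 5 + ((30.3 − 18) / 21) × 5 = 7.9286

7.929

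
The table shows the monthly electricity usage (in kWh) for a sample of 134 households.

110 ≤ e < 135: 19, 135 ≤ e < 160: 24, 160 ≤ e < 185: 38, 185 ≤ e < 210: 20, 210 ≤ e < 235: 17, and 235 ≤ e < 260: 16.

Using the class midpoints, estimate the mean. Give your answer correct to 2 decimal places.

179.96

Midpoints: 122.5, 147.5, 172.5, 197.5, 222.5, 247.5
Σfm = 19×122.5 + 24×147.5 + 38×172.5 + 20×197.5 + 17×222.5 + 16×247.5 = 24115
n = Σf = 134
Mean = 24115 / 134 = 179.9627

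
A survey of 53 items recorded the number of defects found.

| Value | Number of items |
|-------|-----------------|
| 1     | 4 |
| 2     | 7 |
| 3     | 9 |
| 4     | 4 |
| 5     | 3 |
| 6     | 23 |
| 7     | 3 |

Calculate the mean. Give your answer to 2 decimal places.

4.43

Values: 1, 2, 3, 4, 5, 6, 7
Σfx = 4×1 + 7×2 + 9×3 + 4×4 + 3×5 + 23×6 + 3×7 = 235
n = Σf = 53
Mean = 235 / 53 = 4.4340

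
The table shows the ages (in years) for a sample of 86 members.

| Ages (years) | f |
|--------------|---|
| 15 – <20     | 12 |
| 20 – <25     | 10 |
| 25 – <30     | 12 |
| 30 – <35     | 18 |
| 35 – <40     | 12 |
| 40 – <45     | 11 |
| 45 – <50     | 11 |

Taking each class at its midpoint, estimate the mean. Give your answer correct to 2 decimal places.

Midpoints: 17.5, 22.5, 27.5, 32.5, 37.5, 42.5, 47.5
Σfm = 12×17.5 + 10×22.5 + 12×27.5 + 18×32.5 + 12×37.5 + 11×42.5 + 11×47.5 = 2790
n = Σf = 86
Mean = 2790 / 86 = 32.4419

32.44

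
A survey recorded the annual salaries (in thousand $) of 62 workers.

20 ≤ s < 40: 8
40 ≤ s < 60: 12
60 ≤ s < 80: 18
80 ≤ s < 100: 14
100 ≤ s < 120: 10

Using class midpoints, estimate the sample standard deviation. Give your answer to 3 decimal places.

Midpoints: 30, 50, 70, 90, 110
n = 62, Σfm = 4460, mean = 71.9355
Σfm² = 359800
Σf(m − x̄)² = Σfm² − (Σfm)²/n = 359800 − 4460²/62 = 38967.7419
Sample variance = 38967.7419 / 61 = 638.8154
Standard deviation = √638.8154 = 25.2748

25.275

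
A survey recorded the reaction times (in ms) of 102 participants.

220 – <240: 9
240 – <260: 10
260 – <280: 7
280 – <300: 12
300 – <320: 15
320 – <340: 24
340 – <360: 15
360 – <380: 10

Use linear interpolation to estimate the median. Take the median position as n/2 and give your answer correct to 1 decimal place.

317.3

Cumulative frequencies: 9, 19, 26, 38, 53, 77, 92, 102
n = 102; position = n/2 = 51.
This falls in the class 300 – <320: L = 300, F = 38, f = 15, h = 20.
Median ≈ 300 + ((51 − 38) / 15) × 20 = 317.3333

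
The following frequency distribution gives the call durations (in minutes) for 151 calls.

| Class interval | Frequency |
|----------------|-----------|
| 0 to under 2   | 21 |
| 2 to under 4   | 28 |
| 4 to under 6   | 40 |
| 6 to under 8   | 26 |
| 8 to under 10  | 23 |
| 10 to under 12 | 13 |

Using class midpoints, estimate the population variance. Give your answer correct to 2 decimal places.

8.90

Midpoints: 1, 3, 5, 7, 9, 11
n = 151, Σfm = 837, mean = 5.5430
Σfm² = 5983
Σf(m − x̄)² = Σfm² − (Σfm)²/n = 5983 − 837²/151 = 1343.4702
Population variance = 1343.4702 / 151 = 8.8972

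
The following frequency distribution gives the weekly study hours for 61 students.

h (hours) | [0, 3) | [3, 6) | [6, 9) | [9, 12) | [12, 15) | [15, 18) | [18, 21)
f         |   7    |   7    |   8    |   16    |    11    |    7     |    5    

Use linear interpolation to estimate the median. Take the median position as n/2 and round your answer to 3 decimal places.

Cumulative frequencies: 7, 14, 22, 38, 49, 56, 61
n = 61; position = n/2 = 30.5.
This falls in the class [9, 12): L = 9, F = 22, f = 16, h = 3.
Median ≈ 9 + ((30.5 − 22) / 16) × 3 = 10.5938

10.594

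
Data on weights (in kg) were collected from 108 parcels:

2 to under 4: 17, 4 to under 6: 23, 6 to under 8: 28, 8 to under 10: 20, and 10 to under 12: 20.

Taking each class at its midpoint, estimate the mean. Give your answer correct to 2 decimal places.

7.06

Midpoints: 3, 5, 7, 9, 11
Σfm = 17×3 + 23×5 + 28×7 + 20×9 + 20×11 = 762
n = Σf = 108
Mean = 762 / 108 = 7.0556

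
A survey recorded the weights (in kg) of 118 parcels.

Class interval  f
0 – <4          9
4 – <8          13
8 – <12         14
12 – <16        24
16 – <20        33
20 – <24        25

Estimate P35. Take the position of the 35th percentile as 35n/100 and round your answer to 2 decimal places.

Cumulative frequencies: 9, 22, 36, 60, 93, 118
n = 118; position = 35n/100 = 41.3.
This falls in the class 12 – <16: L = 12, F = 36, f = 24, h = 4.
35th percentile ≈ 12 + ((41.3 − 36) / 24) × 4 = 12.8833

12.88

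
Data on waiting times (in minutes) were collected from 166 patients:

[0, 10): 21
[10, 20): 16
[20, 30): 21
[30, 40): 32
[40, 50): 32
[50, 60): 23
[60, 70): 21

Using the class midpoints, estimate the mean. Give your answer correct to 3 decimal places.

36.506

Midpoints: 5, 15, 25, 35, 45, 55, 65
Σfm = 21×5 + 16×15 + 21×25 + 32×35 + 32×45 + 23×55 + 21×65 = 6060
n = Σf = 166
Mean = 6060 / 166 = 36.5060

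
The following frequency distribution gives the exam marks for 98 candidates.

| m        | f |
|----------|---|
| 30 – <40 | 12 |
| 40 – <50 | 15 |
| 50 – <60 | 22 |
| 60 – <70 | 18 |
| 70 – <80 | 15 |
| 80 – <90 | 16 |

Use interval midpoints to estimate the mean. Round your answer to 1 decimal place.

60.8

Midpoints: 35, 45, 55, 65, 75, 85
Σfm = 12×35 + 15×45 + 22×55 + 18×65 + 15×75 + 16×85 = 5960
n = Σf = 98
Mean = 5960 / 98 = 60.8163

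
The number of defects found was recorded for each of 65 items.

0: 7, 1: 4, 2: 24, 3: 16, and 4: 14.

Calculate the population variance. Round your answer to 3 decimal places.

1.440

Values: 0, 1, 2, 3, 4
n = 65, Σfx = 156, mean = 2.4000
Σfx² = 468
Σf(x − x̄)² = Σfx² − (Σfx)²/n = 468 − 156²/65 = 93.6000
Population variance = 93.6000 / 65 = 1.4400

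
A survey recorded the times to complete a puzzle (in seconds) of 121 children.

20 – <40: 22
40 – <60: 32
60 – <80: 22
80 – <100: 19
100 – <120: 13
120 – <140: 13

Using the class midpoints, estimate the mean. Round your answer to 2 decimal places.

71.32

Midpoints: 30, 50, 70, 90, 110, 130
Σfm = 22×30 + 32×50 + 22×70 + 19×90 + 13×110 + 13×130 = 8630
n = Σf = 121
Mean = 8630 / 121 = 71.3223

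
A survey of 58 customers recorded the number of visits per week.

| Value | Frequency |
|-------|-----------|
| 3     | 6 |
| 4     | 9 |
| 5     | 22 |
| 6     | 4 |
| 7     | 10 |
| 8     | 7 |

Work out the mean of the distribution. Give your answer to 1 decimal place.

5.4

Values: 3, 4, 5, 6, 7, 8
Σfx = 6×3 + 9×4 + 22×5 + 4×6 + 10×7 + 7×8 = 314
n = Σf = 58
Mean = 314 / 58 = 5.4138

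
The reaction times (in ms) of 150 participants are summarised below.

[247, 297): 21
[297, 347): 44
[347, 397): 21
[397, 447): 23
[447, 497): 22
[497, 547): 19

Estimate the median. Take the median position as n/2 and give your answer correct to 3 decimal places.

Cumulative frequencies: 21, 65, 86, 109, 131, 150
n = 150; position = n/2 = 75.
This falls in the class [347, 397): L = 347, F = 65, f = 21, h = 50.
Median ≈ 347 + ((75 − 65) / 21) × 50 = 370.8095

370.810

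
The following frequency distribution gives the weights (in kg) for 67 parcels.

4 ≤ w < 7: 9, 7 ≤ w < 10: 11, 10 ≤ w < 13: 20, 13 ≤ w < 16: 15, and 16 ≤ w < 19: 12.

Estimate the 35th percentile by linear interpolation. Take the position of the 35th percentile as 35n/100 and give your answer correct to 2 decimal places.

10.52

Cumulative frequencies: 9, 20, 40, 55, 67
n = 67; position = 35n/100 = 23.45.
This falls in the class 10 ≤ w < 13: L = 10, F = 20, f = 20, h = 3.
35th percentile ≈ 10 + ((23.45 − 20) / 20) × 3 = 10.5175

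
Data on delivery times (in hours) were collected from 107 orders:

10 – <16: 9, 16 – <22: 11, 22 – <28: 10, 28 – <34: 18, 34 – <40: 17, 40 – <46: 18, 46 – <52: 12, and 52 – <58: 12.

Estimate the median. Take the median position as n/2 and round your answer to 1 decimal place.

Cumulative frequencies: 9, 20, 30, 48, 65, 83, 95, 107
n = 107; position = n/2 = 53.5.
This falls in the class 34 – <40: L = 34, F = 48, f = 17, h = 6.
Median ≈ 34 + ((53.5 − 48) / 17) × 6 = 35.9412

35.9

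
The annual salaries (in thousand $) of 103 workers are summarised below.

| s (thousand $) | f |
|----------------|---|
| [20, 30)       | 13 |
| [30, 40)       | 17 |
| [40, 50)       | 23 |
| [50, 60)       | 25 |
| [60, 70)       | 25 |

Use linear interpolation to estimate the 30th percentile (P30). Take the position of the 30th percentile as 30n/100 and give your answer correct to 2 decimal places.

Cumulative frequencies: 13, 30, 53, 78, 103
n = 103; position = 30n/100 = 30.9.
This falls in the class [40, 50): L = 40, F = 30, f = 23, h = 10.
30th percentile ≈ 40 + ((30.9 − 30) / 23) × 10 = 40.3913

40.39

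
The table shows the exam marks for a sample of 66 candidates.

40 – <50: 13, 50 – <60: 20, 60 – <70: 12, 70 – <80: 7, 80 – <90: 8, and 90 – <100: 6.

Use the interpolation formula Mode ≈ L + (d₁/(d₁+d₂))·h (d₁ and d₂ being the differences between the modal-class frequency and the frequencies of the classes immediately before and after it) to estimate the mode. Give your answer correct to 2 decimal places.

54.67

Modal class: 50 – <60 (highest frequency 20).
d₁ = 20 − 13 = 7, d₂ = 20 − 12 = 8
Mode ≈ 50 + (7/(7+8)) × 10 = 50 + 4.6667 = 54.6667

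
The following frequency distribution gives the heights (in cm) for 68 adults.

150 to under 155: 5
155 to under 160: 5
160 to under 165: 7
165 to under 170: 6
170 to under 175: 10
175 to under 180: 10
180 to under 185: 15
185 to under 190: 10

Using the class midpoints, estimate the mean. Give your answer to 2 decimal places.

Midpoints: 152.5, 157.5, 162.5, 167.5, 172.5, 177.5, 182.5, 187.5
Σfm = 5×152.5 + 5×157.5 + 7×162.5 + 6×167.5 + 10×172.5 + 10×177.5 + 15×182.5 + 10×187.5 = 11805
n = Σf = 68
Mean = 11805 / 68 = 173.6029

173.60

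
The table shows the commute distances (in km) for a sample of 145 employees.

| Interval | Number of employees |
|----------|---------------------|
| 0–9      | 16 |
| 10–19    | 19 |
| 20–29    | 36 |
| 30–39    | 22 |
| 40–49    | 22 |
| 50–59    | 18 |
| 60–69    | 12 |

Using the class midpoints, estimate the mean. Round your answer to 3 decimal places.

32.569

Midpoints: 4.5, 14.5, 24.5, 34.5, 44.5, 54.5, 64.5
Σfm = 16×4.5 + 19×14.5 + 36×24.5 + 22×34.5 + 22×44.5 + 18×54.5 + 12×64.5 = 4722.5
n = Σf = 145
Mean = 4722.5 / 145 = 32.5690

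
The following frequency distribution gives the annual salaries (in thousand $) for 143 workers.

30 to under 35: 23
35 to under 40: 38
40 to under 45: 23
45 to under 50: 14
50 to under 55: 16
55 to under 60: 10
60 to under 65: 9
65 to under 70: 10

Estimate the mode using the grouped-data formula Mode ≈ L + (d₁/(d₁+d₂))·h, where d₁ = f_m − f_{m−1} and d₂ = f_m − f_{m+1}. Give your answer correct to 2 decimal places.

Modal class: 35 to under 40 (highest frequency 38).
d₁ = 38 − 23 = 15, d₂ = 38 − 23 = 15
Mode ≈ 35 + (15/(15+15)) × 5 = 35 + 2.5000 = 37.5000

37.50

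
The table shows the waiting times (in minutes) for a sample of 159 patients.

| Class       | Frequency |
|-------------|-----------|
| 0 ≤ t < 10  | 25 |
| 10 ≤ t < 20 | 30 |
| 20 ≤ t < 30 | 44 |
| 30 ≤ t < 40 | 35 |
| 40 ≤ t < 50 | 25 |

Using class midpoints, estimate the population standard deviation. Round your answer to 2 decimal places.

12.91

Midpoints: 5, 15, 25, 35, 45
n = 159, Σfm = 4025, mean = 25.3145
Σfm² = 128375
Σf(m − x̄)² = Σfm² − (Σfm)²/n = 128375 − 4025²/159 = 26484.2767
Population variance = 26484.2767 / 159 = 166.5678
Standard deviation = √166.5678 = 12.9061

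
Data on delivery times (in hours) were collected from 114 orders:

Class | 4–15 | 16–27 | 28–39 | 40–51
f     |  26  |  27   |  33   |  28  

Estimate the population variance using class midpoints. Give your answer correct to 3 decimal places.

Midpoints: 9.5, 21.5, 33.5, 45.5
n = 114, Σfm = 3207, mean = 28.1316
Σfm² = 109828.5
Σf(m − x̄)² = Σfm² − (Σfm)²/n = 109828.5 − 3207²/114 = 19610.5263
Population variance = 19610.5263 / 114 = 172.0222

172.022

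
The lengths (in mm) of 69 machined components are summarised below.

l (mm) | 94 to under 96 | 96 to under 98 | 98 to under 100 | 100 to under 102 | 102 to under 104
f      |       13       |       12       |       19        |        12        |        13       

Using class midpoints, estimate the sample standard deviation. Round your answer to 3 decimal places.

2.744

Midpoints: 95, 97, 99, 101, 103
n = 69, Σfm = 6831, mean = 99.0000
Σfm² = 676781
Σf(m − x̄)² = Σfm² − (Σfm)²/n = 676781 − 6831²/69 = 512.0000
Sample variance = 512.0000 / 68 = 7.5294
Standard deviation = √7.5294 = 2.7440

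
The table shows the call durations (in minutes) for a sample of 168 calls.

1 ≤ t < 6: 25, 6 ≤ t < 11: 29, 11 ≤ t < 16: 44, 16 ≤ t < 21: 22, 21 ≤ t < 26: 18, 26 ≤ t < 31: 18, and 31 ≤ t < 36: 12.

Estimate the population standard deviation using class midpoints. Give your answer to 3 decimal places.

8.947

Midpoints: 3.5, 8.5, 13.5, 18.5, 23.5, 28.5, 33.5
n = 168, Σfm = 2673, mean = 15.9107
Σfm² = 55978
Σf(m − x̄)² = Σfm² − (Σfm)²/n = 55978 − 2673²/168 = 13448.6607
Population variance = 13448.6607 / 168 = 80.0516
Standard deviation = √80.0516 = 8.9472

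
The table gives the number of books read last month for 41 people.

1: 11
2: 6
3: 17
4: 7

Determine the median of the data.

Cumulative frequencies: 11, 17, 34, 41
n = 41, so the median is the value in position (n+1)/2 = 21.
Position 21 falls at value 3.

3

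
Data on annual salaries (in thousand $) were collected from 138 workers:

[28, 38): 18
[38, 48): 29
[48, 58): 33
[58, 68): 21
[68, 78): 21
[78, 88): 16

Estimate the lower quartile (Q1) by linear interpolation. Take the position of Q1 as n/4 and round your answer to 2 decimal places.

43.69

Cumulative frequencies: 18, 47, 80, 101, 122, 138
n = 138; position = n/4 = 34.5.
This falls in the class [38, 48): L = 38, F = 18, f = 29, h = 10.
Lower quartile ≈ 38 + ((34.5 − 18) / 29) × 10 = 43.6897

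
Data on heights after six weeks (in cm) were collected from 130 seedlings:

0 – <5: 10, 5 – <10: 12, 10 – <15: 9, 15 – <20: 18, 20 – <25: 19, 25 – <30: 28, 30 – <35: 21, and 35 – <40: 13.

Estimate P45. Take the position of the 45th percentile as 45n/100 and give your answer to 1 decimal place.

22.5

Cumulative frequencies: 10, 22, 31, 49, 68, 96, 117, 130
n = 130; position = 45n/100 = 58.5.
This falls in the class 20 – <25: L = 20, F = 49, f = 19, h = 5.
45th percentile ≈ 20 + ((58.5 − 49) / 19) × 5 = 22.5000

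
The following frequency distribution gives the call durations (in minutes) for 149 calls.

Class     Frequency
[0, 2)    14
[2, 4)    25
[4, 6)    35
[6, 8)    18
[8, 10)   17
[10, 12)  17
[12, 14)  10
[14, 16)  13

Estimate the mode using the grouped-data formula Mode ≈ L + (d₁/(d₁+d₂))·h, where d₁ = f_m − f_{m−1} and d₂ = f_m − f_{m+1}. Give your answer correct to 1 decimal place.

4.7

Modal class: [4, 6) (highest frequency 35).
d₁ = 35 − 25 = 10, d₂ = 35 − 18 = 17
Mode ≈ 4 + (10/(10+17)) × 2 = 4 + 0.7407 = 4.7407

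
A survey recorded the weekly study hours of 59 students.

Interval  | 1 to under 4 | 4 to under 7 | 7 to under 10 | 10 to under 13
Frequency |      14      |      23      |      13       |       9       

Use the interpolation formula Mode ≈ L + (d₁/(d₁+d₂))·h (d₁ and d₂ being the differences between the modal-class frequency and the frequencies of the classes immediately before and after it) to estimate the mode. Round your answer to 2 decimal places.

Modal class: 4 to under 7 (highest frequency 23).
d₁ = 23 − 14 = 9, d₂ = 23 − 13 = 10
Mode ≈ 4 + (9/(9+10)) × 3 = 4 + 1.4211 = 5.4211

5.42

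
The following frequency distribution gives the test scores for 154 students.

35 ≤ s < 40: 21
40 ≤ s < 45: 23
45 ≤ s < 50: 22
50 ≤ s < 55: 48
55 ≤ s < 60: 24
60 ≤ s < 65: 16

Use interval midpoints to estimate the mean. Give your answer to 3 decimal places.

50.065

Midpoints: 37.5, 42.5, 47.5, 52.5, 57.5, 62.5
Σfm = 21×37.5 + 23×42.5 + 22×47.5 + 48×52.5 + 24×57.5 + 16×62.5 = 7710
n = Σf = 154
Mean = 7710 / 154 = 50.0649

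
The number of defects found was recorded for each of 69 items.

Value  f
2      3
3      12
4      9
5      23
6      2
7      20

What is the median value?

Cumulative frequencies: 3, 15, 24, 47, 49, 69
n = 69, so the median is the value in position (n+1)/2 = 35.
Position 35 falls at value 5.

5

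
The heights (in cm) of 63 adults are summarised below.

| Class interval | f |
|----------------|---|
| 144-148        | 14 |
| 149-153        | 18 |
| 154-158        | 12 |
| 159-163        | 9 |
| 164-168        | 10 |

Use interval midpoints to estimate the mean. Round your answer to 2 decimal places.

154.65

Midpoints: 146, 151, 156, 161, 166
Σfm = 14×146 + 18×151 + 12×156 + 9×161 + 10×166 = 9743
n = Σf = 63
Mean = 9743 / 63 = 154.6508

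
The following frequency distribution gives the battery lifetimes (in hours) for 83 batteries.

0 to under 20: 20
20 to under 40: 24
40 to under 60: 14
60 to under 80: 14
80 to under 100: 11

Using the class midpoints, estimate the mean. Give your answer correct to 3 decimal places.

43.253

Midpoints: 10, 30, 50, 70, 90
Σfm = 20×10 + 24×30 + 14×50 + 14×70 + 11×90 = 3590
n = Σf = 83
Mean = 3590 / 83 = 43.2530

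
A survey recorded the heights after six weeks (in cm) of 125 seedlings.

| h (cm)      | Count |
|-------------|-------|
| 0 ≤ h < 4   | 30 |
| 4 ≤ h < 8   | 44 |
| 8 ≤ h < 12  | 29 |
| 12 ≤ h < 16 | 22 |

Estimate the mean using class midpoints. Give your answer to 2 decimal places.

Midpoints: 2, 6, 10, 14
Σfm = 30×2 + 44×6 + 29×10 + 22×14 = 922
n = Σf = 125
Mean = 922 / 125 = 7.3760

7.38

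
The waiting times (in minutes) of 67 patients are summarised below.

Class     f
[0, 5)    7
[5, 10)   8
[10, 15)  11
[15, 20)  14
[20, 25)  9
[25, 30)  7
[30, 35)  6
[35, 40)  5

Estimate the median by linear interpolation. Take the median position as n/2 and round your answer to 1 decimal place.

17.7

Cumulative frequencies: 7, 15, 26, 40, 49, 56, 62, 67
n = 67; position = n/2 = 33.5.
This falls in the class [15, 20): L = 15, F = 26, f = 14, h = 5.
Median ≈ 15 + ((33.5 − 26) / 14) × 5 = 17.6786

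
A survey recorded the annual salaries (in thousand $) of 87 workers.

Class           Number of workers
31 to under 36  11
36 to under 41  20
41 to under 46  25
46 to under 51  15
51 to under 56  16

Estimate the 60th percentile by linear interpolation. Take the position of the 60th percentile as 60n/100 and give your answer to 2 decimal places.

45.24

Cumulative frequencies: 11, 31, 56, 71, 87
n = 87; position = 60n/100 = 52.2.
This falls in the class 41 to under 46: L = 41, F = 31, f = 25, h = 5.
60th percentile ≈ 41 + ((52.2 − 31) / 25) × 5 = 45.2400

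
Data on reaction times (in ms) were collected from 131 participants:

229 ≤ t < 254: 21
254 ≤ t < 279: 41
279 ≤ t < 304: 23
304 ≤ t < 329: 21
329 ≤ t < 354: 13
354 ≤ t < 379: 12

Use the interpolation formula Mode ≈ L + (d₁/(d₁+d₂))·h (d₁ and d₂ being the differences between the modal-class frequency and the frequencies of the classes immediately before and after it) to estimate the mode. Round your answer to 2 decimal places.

Modal class: 254 ≤ t < 279 (highest frequency 41).
d₁ = 41 − 21 = 20, d₂ = 41 − 23 = 18
Mode ≈ 254 + (20/(20+18)) × 25 = 254 + 13.1579 = 267.1579

267.16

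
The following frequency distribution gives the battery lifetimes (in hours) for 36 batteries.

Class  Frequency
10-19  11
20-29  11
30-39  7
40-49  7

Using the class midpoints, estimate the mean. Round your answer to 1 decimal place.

27.3

Midpoints: 14.5, 24.5, 34.5, 44.5
Σfm = 11×14.5 + 11×24.5 + 7×34.5 + 7×44.5 = 982
n = Σf = 36
Mean = 982 / 36 = 27.2778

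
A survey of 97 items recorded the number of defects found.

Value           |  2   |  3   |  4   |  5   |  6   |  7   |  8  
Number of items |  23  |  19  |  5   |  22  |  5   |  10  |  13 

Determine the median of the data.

5

Cumulative frequencies: 23, 42, 47, 69, 74, 84, 97
n = 97, so the median is the value in position (n+1)/2 = 49.
Position 49 falls at value 5.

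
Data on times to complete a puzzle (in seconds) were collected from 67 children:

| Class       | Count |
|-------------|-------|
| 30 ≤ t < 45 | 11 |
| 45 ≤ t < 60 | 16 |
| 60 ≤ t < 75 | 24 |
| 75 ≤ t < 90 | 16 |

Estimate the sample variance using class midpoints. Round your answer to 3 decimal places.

234.464

Midpoints: 37.5, 52.5, 67.5, 82.5
n = 67, Σfm = 4192.5, mean = 62.5746
Σfm² = 277818.75
Σf(m − x̄)² = Σfm² − (Σfm)²/n = 277818.75 − 4192.5²/67 = 15474.6269
Sample variance = 15474.6269 / 66 = 234.4640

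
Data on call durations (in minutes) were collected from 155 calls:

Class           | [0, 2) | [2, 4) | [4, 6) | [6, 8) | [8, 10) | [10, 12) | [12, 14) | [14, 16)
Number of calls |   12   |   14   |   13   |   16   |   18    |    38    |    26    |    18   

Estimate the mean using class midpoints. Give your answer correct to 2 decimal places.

Midpoints: 1, 3, 5, 7, 9, 11, 13, 15
Σfm = 12×1 + 14×3 + 13×5 + 16×7 + 18×9 + 38×11 + 26×13 + 18×15 = 1419
n = Σf = 155
Mean = 1419 / 155 = 9.1548

9.15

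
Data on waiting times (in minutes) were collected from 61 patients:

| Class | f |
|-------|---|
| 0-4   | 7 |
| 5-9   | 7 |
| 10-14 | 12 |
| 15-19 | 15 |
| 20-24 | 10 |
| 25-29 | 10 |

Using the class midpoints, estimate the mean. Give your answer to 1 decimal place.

15.6

Midpoints: 2, 7, 12, 17, 22, 27
Σfm = 7×2 + 7×7 + 12×12 + 15×17 + 10×22 + 10×27 = 952
n = Σf = 61
Mean = 952 / 61 = 15.6066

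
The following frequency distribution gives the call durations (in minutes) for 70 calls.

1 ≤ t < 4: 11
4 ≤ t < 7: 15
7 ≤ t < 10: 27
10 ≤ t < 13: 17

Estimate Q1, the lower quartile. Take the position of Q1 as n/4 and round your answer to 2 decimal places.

Cumulative frequencies: 11, 26, 53, 70
n = 70; position = n/4 = 17.5.
This falls in the class 4 ≤ t < 7: L = 4, F = 11, f = 15, h = 3.
Lower quartile ≈ 4 + ((17.5 − 11) / 15) × 3 = 5.3000

5.30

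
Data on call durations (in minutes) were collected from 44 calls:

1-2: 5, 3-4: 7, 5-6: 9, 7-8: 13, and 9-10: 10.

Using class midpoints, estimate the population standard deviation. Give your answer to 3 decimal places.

Midpoints: 1.5, 3.5, 5.5, 7.5, 9.5
n = 44, Σfm = 274, mean = 6.2273
Σfm² = 2003
Σf(m − x̄)² = Σfm² − (Σfm)²/n = 2003 − 274²/44 = 296.7273
Population variance = 296.7273 / 44 = 6.7438
Standard deviation = √6.7438 = 2.5969

2.597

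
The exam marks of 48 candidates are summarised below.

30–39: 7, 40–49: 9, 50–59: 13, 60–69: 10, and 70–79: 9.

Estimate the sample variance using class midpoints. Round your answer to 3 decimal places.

175.488

Midpoints: 34.5, 44.5, 54.5, 64.5, 74.5
n = 48, Σfm = 2666, mean = 55.5417
Σfm² = 156322
Σf(m − x̄)² = Σfm² − (Σfm)²/n = 156322 − 2666²/48 = 8247.9167
Sample variance = 8247.9167 / 47 = 175.4876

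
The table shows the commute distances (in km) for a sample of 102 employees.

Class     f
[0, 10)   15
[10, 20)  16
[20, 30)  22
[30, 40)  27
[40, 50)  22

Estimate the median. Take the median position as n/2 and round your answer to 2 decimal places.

Cumulative frequencies: 15, 31, 53, 80, 102
n = 102; position = n/2 = 51.
This falls in the class [20, 30): L = 20, F = 31, f = 22, h = 10.
Median ≈ 20 + ((51 − 31) / 22) × 10 = 29.0909

29.09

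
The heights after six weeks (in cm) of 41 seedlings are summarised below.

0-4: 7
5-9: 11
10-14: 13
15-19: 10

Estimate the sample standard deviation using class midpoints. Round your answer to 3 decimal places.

5.215

Midpoints: 2, 7, 12, 17
n = 41, Σfm = 417, mean = 10.1707
Σfm² = 5329
Σf(m − x̄)² = Σfm² − (Σfm)²/n = 5329 − 417²/41 = 1087.8049
Sample variance = 1087.8049 / 40 = 27.1951
Standard deviation = √27.1951 = 5.2149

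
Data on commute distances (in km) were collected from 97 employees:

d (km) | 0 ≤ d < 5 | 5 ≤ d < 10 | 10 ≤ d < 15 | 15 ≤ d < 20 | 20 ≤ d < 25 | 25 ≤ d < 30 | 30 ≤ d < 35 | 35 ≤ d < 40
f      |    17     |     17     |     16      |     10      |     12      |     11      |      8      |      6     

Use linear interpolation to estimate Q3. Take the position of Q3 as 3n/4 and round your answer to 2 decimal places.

Cumulative frequencies: 17, 34, 50, 60, 72, 83, 91, 97
n = 97; position = 3n/4 = 72.75.
This falls in the class 25 ≤ d < 30: L = 25, F = 72, f = 11, h = 5.
Upper quartile ≈ 25 + ((72.75 − 72) / 11) × 5 = 25.3409

25.34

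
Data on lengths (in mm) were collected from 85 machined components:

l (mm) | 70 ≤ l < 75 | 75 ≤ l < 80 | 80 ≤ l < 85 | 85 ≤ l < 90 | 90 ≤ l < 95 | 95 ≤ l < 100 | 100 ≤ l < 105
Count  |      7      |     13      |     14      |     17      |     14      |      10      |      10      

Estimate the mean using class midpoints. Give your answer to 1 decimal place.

87.7

Midpoints: 72.5, 77.5, 82.5, 87.5, 92.5, 97.5, 102.5
Σfm = 7×72.5 + 13×77.5 + 14×82.5 + 17×87.5 + 14×92.5 + 10×97.5 + 10×102.5 = 7452.5
n = Σf = 85
Mean = 7452.5 / 85 = 87.6765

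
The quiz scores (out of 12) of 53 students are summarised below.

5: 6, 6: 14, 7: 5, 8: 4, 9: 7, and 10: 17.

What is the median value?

8

Cumulative frequencies: 6, 20, 25, 29, 36, 53
n = 53, so the median is the value in position (n+1)/2 = 27.
Position 27 falls at value 8.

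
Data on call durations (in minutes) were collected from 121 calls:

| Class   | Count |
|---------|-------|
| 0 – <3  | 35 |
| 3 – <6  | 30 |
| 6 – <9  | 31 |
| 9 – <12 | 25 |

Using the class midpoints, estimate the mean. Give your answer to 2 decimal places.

Midpoints: 1.5, 4.5, 7.5, 10.5
Σfm = 35×1.5 + 30×4.5 + 31×7.5 + 25×10.5 = 682.5
n = Σf = 121
Mean = 682.5 / 121 = 5.6405

5.64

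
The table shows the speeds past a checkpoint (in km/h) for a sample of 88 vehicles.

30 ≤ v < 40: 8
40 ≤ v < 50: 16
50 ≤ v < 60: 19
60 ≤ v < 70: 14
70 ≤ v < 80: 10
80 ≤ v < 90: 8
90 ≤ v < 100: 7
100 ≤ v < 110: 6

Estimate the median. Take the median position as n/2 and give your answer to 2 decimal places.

60.71

Cumulative frequencies: 8, 24, 43, 57, 67, 75, 82, 88
n = 88; position = n/2 = 44.
This falls in the class 60 ≤ v < 70: L = 60, F = 43, f = 14, h = 10.
Median ≈ 60 + ((44 − 43) / 14) × 10 = 60.7143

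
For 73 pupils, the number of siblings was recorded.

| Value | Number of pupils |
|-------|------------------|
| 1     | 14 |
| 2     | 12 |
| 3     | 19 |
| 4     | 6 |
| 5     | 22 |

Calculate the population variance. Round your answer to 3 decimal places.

2.200

Values: 1, 2, 3, 4, 5
n = 73, Σfx = 229, mean = 3.1370
Σfx² = 879
Σf(x − x̄)² = Σfx² − (Σfx)²/n = 879 − 229²/73 = 160.6301
Population variance = 160.6301 / 73 = 2.2004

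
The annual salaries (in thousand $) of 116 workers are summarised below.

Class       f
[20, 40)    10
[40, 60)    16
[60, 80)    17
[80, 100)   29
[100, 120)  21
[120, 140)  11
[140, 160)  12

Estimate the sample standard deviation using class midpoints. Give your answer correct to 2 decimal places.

34.59

Midpoints: 30, 50, 70, 90, 110, 130, 150
n = 116, Σfm = 10440, mean = 90.0000
Σfm² = 1077200
Σf(m − x̄)² = Σfm² − (Σfm)²/n = 1077200 − 10440²/116 = 137600.0000
Sample variance = 137600.0000 / 115 = 1196.5217
Standard deviation = √1196.5217 = 34.5908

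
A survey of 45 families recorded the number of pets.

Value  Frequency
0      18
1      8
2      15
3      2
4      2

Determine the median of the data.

Cumulative frequencies: 18, 26, 41, 43, 45
n = 45, so the median is the value in position (n+1)/2 = 23.
Position 23 falls at value 1.

1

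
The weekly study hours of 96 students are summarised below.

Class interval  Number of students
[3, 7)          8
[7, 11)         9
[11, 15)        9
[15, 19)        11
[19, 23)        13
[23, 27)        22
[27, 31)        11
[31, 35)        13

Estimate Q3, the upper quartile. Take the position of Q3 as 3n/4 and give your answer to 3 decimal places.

Cumulative frequencies: 8, 17, 26, 37, 50, 72, 83, 96
n = 96; position = 3n/4 = 72.
This falls in the class [23, 27): L = 23, F = 50, f = 22, h = 4.
Upper quartile ≈ 23 + ((72 − 50) / 22) × 4 = 27.0000

27.000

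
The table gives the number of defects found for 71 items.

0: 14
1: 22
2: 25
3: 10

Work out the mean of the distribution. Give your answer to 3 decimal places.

1.437

Values: 0, 1, 2, 3
Σfx = 14×0 + 22×1 + 25×2 + 10×3 = 102
n = Σf = 71
Mean = 102 / 71 = 1.4366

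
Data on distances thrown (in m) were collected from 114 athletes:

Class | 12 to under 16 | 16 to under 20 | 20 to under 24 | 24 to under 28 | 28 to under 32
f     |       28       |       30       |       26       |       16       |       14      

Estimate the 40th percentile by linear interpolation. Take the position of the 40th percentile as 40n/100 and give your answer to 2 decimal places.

Cumulative frequencies: 28, 58, 84, 100, 114
n = 114; position = 40n/100 = 45.6.
This falls in the class 16 to under 20: L = 16, F = 28, f = 30, h = 4.
40th percentile ≈ 16 + ((45.6 − 28) / 30) × 4 = 18.3467

18.35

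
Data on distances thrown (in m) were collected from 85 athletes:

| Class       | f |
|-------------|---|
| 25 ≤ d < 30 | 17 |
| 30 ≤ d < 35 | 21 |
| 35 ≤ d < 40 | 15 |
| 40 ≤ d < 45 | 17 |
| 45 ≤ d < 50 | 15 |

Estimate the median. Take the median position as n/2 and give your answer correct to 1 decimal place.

36.5

Cumulative frequencies: 17, 38, 53, 70, 85
n = 85; position = n/2 = 42.5.
This falls in the class 35 ≤ d < 40: L = 35, F = 38, f = 15, h = 5.
Median ≈ 35 + ((42.5 − 38) / 15) × 5 = 36.5000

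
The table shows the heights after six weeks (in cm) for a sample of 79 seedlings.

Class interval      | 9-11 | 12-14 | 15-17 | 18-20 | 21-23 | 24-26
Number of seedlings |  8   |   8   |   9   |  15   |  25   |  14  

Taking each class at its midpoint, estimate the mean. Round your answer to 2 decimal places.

Midpoints: 10, 13, 16, 19, 22, 25
Σfm = 8×10 + 8×13 + 9×16 + 15×19 + 25×22 + 14×25 = 1513
n = Σf = 79
Mean = 1513 / 79 = 19.1519

19.15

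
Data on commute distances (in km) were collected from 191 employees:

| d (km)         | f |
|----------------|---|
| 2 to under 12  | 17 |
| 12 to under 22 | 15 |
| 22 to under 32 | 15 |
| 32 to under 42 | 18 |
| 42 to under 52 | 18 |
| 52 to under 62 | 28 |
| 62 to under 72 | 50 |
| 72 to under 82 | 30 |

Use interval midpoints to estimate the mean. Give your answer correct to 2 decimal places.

49.98

Midpoints: 7, 17, 27, 37, 47, 57, 67, 77
Σfm = 17×7 + 15×17 + 15×27 + 18×37 + 18×47 + 28×57 + 50×67 + 30×77 = 9547
n = Σf = 191
Mean = 9547 / 191 = 49.9843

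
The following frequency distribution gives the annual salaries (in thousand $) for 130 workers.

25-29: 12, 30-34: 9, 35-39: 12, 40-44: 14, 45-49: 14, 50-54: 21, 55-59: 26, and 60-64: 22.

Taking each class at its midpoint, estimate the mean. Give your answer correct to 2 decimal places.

Midpoints: 27, 32, 37, 42, 47, 52, 57, 62
Σfm = 12×27 + 9×32 + 12×37 + 14×42 + 14×47 + 21×52 + 26×57 + 22×62 = 6240
n = Σf = 130
Mean = 6240 / 130 = 48.0000

48.00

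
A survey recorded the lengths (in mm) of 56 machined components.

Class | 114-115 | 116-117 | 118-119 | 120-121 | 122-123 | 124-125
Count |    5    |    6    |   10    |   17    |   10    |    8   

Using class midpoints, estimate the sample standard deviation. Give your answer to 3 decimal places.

Midpoints: 114.5, 116.5, 118.5, 120.5, 122.5, 124.5
n = 56, Σfm = 6726, mean = 120.1071
Σfm² = 808316
Σf(m − x̄)² = Σfm² − (Σfm)²/n = 808316 − 6726²/56 = 475.3571
Sample variance = 475.3571 / 55 = 8.6429
Standard deviation = √8.6429 = 2.9399

2.940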